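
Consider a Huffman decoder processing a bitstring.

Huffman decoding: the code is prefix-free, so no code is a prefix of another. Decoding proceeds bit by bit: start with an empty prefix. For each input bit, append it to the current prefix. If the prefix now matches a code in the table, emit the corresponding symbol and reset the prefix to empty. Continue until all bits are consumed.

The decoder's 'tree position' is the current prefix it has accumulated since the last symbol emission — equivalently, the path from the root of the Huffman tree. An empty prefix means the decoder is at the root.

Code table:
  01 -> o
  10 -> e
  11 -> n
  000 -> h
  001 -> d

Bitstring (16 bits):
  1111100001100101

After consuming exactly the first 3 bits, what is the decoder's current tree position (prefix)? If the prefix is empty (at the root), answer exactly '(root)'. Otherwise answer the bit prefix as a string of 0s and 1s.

Bit 0: prefix='1' (no match yet)
Bit 1: prefix='11' -> emit 'n', reset
Bit 2: prefix='1' (no match yet)

Answer: 1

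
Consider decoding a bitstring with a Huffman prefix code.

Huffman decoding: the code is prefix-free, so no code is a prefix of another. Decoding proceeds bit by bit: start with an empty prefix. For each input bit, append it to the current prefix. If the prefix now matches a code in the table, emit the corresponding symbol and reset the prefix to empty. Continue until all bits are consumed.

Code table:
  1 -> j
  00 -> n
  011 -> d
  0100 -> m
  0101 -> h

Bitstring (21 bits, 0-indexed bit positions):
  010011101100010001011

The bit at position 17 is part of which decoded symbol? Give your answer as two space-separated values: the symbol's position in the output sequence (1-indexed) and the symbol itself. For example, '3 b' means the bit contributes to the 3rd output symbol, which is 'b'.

Answer: 8 h

Derivation:
Bit 0: prefix='0' (no match yet)
Bit 1: prefix='01' (no match yet)
Bit 2: prefix='010' (no match yet)
Bit 3: prefix='0100' -> emit 'm', reset
Bit 4: prefix='1' -> emit 'j', reset
Bit 5: prefix='1' -> emit 'j', reset
Bit 6: prefix='1' -> emit 'j', reset
Bit 7: prefix='0' (no match yet)
Bit 8: prefix='01' (no match yet)
Bit 9: prefix='011' -> emit 'd', reset
Bit 10: prefix='0' (no match yet)
Bit 11: prefix='00' -> emit 'n', reset
Bit 12: prefix='0' (no match yet)
Bit 13: prefix='01' (no match yet)
Bit 14: prefix='010' (no match yet)
Bit 15: prefix='0100' -> emit 'm', reset
Bit 16: prefix='0' (no match yet)
Bit 17: prefix='01' (no match yet)
Bit 18: prefix='010' (no match yet)
Bit 19: prefix='0101' -> emit 'h', reset
Bit 20: prefix='1' -> emit 'j', reset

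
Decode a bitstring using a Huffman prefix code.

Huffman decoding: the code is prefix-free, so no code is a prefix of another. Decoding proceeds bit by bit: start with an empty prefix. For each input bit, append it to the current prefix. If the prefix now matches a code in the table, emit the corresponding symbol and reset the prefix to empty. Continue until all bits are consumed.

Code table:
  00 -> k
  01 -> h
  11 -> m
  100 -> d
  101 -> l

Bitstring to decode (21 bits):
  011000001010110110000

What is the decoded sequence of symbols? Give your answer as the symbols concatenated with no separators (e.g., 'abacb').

Answer: hdkhhhldk

Derivation:
Bit 0: prefix='0' (no match yet)
Bit 1: prefix='01' -> emit 'h', reset
Bit 2: prefix='1' (no match yet)
Bit 3: prefix='10' (no match yet)
Bit 4: prefix='100' -> emit 'd', reset
Bit 5: prefix='0' (no match yet)
Bit 6: prefix='00' -> emit 'k', reset
Bit 7: prefix='0' (no match yet)
Bit 8: prefix='01' -> emit 'h', reset
Bit 9: prefix='0' (no match yet)
Bit 10: prefix='01' -> emit 'h', reset
Bit 11: prefix='0' (no match yet)
Bit 12: prefix='01' -> emit 'h', reset
Bit 13: prefix='1' (no match yet)
Bit 14: prefix='10' (no match yet)
Bit 15: prefix='101' -> emit 'l', reset
Bit 16: prefix='1' (no match yet)
Bit 17: prefix='10' (no match yet)
Bit 18: prefix='100' -> emit 'd', reset
Bit 19: prefix='0' (no match yet)
Bit 20: prefix='00' -> emit 'k', reset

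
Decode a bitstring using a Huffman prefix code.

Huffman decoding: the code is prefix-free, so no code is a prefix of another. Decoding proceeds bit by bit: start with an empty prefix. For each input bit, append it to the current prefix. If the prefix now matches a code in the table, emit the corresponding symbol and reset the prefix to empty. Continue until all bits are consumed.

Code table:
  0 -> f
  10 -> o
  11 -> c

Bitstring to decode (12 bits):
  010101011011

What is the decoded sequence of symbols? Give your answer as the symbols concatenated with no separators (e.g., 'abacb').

Answer: fooocfc

Derivation:
Bit 0: prefix='0' -> emit 'f', reset
Bit 1: prefix='1' (no match yet)
Bit 2: prefix='10' -> emit 'o', reset
Bit 3: prefix='1' (no match yet)
Bit 4: prefix='10' -> emit 'o', reset
Bit 5: prefix='1' (no match yet)
Bit 6: prefix='10' -> emit 'o', reset
Bit 7: prefix='1' (no match yet)
Bit 8: prefix='11' -> emit 'c', reset
Bit 9: prefix='0' -> emit 'f', reset
Bit 10: prefix='1' (no match yet)
Bit 11: prefix='11' -> emit 'c', reset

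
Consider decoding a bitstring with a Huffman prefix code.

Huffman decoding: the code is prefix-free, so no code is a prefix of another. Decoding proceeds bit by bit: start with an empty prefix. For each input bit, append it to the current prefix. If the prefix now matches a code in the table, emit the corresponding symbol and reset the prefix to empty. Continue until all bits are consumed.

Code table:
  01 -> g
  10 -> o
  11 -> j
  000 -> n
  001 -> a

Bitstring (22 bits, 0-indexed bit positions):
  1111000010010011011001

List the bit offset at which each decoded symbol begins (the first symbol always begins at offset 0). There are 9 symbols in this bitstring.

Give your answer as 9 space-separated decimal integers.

Bit 0: prefix='1' (no match yet)
Bit 1: prefix='11' -> emit 'j', reset
Bit 2: prefix='1' (no match yet)
Bit 3: prefix='11' -> emit 'j', reset
Bit 4: prefix='0' (no match yet)
Bit 5: prefix='00' (no match yet)
Bit 6: prefix='000' -> emit 'n', reset
Bit 7: prefix='0' (no match yet)
Bit 8: prefix='01' -> emit 'g', reset
Bit 9: prefix='0' (no match yet)
Bit 10: prefix='00' (no match yet)
Bit 11: prefix='001' -> emit 'a', reset
Bit 12: prefix='0' (no match yet)
Bit 13: prefix='00' (no match yet)
Bit 14: prefix='001' -> emit 'a', reset
Bit 15: prefix='1' (no match yet)
Bit 16: prefix='10' -> emit 'o', reset
Bit 17: prefix='1' (no match yet)
Bit 18: prefix='11' -> emit 'j', reset
Bit 19: prefix='0' (no match yet)
Bit 20: prefix='00' (no match yet)
Bit 21: prefix='001' -> emit 'a', reset

Answer: 0 2 4 7 9 12 15 17 19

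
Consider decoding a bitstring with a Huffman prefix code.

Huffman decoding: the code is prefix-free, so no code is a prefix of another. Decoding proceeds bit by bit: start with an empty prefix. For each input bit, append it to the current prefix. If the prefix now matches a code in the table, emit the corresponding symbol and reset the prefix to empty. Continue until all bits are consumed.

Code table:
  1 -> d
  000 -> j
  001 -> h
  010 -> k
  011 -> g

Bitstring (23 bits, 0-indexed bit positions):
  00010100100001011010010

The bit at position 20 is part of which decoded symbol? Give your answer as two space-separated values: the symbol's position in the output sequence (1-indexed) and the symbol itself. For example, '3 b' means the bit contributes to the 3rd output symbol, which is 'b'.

Bit 0: prefix='0' (no match yet)
Bit 1: prefix='00' (no match yet)
Bit 2: prefix='000' -> emit 'j', reset
Bit 3: prefix='1' -> emit 'd', reset
Bit 4: prefix='0' (no match yet)
Bit 5: prefix='01' (no match yet)
Bit 6: prefix='010' -> emit 'k', reset
Bit 7: prefix='0' (no match yet)
Bit 8: prefix='01' (no match yet)
Bit 9: prefix='010' -> emit 'k', reset
Bit 10: prefix='0' (no match yet)
Bit 11: prefix='00' (no match yet)
Bit 12: prefix='000' -> emit 'j', reset
Bit 13: prefix='1' -> emit 'd', reset
Bit 14: prefix='0' (no match yet)
Bit 15: prefix='01' (no match yet)
Bit 16: prefix='011' -> emit 'g', reset
Bit 17: prefix='0' (no match yet)
Bit 18: prefix='01' (no match yet)
Bit 19: prefix='010' -> emit 'k', reset
Bit 20: prefix='0' (no match yet)
Bit 21: prefix='01' (no match yet)
Bit 22: prefix='010' -> emit 'k', reset

Answer: 9 k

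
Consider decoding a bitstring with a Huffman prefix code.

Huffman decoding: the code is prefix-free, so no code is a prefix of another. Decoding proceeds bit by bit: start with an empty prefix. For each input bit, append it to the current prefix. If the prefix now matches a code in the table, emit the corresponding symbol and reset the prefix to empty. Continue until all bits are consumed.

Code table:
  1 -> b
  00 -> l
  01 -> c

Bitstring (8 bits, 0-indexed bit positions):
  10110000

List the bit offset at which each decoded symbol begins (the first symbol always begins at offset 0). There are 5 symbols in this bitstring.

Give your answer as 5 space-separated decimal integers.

Answer: 0 1 3 4 6

Derivation:
Bit 0: prefix='1' -> emit 'b', reset
Bit 1: prefix='0' (no match yet)
Bit 2: prefix='01' -> emit 'c', reset
Bit 3: prefix='1' -> emit 'b', reset
Bit 4: prefix='0' (no match yet)
Bit 5: prefix='00' -> emit 'l', reset
Bit 6: prefix='0' (no match yet)
Bit 7: prefix='00' -> emit 'l', reset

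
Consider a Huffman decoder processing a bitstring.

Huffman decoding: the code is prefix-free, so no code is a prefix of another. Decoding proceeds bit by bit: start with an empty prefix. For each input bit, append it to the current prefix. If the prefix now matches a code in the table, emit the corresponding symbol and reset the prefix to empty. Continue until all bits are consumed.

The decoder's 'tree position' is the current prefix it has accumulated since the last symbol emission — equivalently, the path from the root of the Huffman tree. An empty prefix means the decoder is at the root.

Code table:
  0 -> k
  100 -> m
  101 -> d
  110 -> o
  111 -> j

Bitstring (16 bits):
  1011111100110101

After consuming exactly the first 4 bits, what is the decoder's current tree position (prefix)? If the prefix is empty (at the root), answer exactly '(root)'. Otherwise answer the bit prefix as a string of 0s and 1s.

Bit 0: prefix='1' (no match yet)
Bit 1: prefix='10' (no match yet)
Bit 2: prefix='101' -> emit 'd', reset
Bit 3: prefix='1' (no match yet)

Answer: 1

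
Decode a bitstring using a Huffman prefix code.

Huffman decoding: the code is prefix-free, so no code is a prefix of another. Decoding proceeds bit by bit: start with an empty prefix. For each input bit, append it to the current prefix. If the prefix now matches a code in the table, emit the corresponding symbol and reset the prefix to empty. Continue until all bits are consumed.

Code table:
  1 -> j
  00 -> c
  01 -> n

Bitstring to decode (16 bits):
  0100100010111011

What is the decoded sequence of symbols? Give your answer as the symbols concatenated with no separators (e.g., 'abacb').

Bit 0: prefix='0' (no match yet)
Bit 1: prefix='01' -> emit 'n', reset
Bit 2: prefix='0' (no match yet)
Bit 3: prefix='00' -> emit 'c', reset
Bit 4: prefix='1' -> emit 'j', reset
Bit 5: prefix='0' (no match yet)
Bit 6: prefix='00' -> emit 'c', reset
Bit 7: prefix='0' (no match yet)
Bit 8: prefix='01' -> emit 'n', reset
Bit 9: prefix='0' (no match yet)
Bit 10: prefix='01' -> emit 'n', reset
Bit 11: prefix='1' -> emit 'j', reset
Bit 12: prefix='1' -> emit 'j', reset
Bit 13: prefix='0' (no match yet)
Bit 14: prefix='01' -> emit 'n', reset
Bit 15: prefix='1' -> emit 'j', reset

Answer: ncjcnnjjnj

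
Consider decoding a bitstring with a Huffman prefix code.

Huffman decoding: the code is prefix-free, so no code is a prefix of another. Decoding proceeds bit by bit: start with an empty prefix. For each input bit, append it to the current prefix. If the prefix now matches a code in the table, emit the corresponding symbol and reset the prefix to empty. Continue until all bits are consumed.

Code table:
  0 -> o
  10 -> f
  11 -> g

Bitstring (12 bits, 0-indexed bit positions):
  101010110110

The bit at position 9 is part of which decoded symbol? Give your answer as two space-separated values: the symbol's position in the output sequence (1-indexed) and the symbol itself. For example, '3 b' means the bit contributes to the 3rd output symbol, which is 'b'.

Bit 0: prefix='1' (no match yet)
Bit 1: prefix='10' -> emit 'f', reset
Bit 2: prefix='1' (no match yet)
Bit 3: prefix='10' -> emit 'f', reset
Bit 4: prefix='1' (no match yet)
Bit 5: prefix='10' -> emit 'f', reset
Bit 6: prefix='1' (no match yet)
Bit 7: prefix='11' -> emit 'g', reset
Bit 8: prefix='0' -> emit 'o', reset
Bit 9: prefix='1' (no match yet)
Bit 10: prefix='11' -> emit 'g', reset
Bit 11: prefix='0' -> emit 'o', reset

Answer: 6 g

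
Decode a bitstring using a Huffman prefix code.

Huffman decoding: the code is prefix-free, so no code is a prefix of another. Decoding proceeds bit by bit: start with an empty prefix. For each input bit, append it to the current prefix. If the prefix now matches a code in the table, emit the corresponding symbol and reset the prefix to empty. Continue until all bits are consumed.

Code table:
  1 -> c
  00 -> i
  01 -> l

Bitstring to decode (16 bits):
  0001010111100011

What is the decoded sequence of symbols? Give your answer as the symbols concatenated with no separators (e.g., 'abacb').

Answer: illlcccilc

Derivation:
Bit 0: prefix='0' (no match yet)
Bit 1: prefix='00' -> emit 'i', reset
Bit 2: prefix='0' (no match yet)
Bit 3: prefix='01' -> emit 'l', reset
Bit 4: prefix='0' (no match yet)
Bit 5: prefix='01' -> emit 'l', reset
Bit 6: prefix='0' (no match yet)
Bit 7: prefix='01' -> emit 'l', reset
Bit 8: prefix='1' -> emit 'c', reset
Bit 9: prefix='1' -> emit 'c', reset
Bit 10: prefix='1' -> emit 'c', reset
Bit 11: prefix='0' (no match yet)
Bit 12: prefix='00' -> emit 'i', reset
Bit 13: prefix='0' (no match yet)
Bit 14: prefix='01' -> emit 'l', reset
Bit 15: prefix='1' -> emit 'c', reset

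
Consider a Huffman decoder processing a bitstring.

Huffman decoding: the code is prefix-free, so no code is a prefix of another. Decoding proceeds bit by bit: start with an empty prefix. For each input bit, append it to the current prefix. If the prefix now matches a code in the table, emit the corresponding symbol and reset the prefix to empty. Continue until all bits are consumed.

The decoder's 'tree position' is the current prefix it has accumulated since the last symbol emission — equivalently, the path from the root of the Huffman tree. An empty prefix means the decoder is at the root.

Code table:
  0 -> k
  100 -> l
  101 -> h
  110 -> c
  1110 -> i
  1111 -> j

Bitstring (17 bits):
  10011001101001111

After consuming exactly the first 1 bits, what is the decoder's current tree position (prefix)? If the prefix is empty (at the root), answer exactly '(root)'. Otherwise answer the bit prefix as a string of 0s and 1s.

Answer: 1

Derivation:
Bit 0: prefix='1' (no match yet)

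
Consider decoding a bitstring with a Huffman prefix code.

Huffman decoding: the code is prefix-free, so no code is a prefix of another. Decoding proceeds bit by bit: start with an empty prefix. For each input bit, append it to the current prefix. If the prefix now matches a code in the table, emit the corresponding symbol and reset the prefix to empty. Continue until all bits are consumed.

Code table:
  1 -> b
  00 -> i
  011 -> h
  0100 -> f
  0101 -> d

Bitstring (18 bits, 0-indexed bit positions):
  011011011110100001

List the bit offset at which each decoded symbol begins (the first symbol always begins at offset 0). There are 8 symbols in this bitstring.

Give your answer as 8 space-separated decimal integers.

Bit 0: prefix='0' (no match yet)
Bit 1: prefix='01' (no match yet)
Bit 2: prefix='011' -> emit 'h', reset
Bit 3: prefix='0' (no match yet)
Bit 4: prefix='01' (no match yet)
Bit 5: prefix='011' -> emit 'h', reset
Bit 6: prefix='0' (no match yet)
Bit 7: prefix='01' (no match yet)
Bit 8: prefix='011' -> emit 'h', reset
Bit 9: prefix='1' -> emit 'b', reset
Bit 10: prefix='1' -> emit 'b', reset
Bit 11: prefix='0' (no match yet)
Bit 12: prefix='01' (no match yet)
Bit 13: prefix='010' (no match yet)
Bit 14: prefix='0100' -> emit 'f', reset
Bit 15: prefix='0' (no match yet)
Bit 16: prefix='00' -> emit 'i', reset
Bit 17: prefix='1' -> emit 'b', reset

Answer: 0 3 6 9 10 11 15 17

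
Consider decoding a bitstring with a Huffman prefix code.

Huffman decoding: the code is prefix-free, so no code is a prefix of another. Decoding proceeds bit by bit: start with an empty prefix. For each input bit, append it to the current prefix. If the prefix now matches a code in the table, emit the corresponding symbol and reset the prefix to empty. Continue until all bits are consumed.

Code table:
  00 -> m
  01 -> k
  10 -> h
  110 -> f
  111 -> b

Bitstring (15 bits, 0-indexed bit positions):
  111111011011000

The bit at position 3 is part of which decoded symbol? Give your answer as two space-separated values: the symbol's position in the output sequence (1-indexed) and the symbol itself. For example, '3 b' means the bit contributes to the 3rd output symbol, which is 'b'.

Answer: 2 b

Derivation:
Bit 0: prefix='1' (no match yet)
Bit 1: prefix='11' (no match yet)
Bit 2: prefix='111' -> emit 'b', reset
Bit 3: prefix='1' (no match yet)
Bit 4: prefix='11' (no match yet)
Bit 5: prefix='111' -> emit 'b', reset
Bit 6: prefix='0' (no match yet)
Bit 7: prefix='01' -> emit 'k', reset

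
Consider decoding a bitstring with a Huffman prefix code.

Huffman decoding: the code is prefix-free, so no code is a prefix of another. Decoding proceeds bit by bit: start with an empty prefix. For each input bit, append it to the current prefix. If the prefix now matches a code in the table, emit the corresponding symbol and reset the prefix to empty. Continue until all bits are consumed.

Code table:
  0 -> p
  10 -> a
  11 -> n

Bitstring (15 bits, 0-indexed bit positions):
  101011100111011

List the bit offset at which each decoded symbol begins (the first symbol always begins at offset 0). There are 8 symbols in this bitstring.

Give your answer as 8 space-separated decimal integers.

Answer: 0 2 4 6 8 9 11 13

Derivation:
Bit 0: prefix='1' (no match yet)
Bit 1: prefix='10' -> emit 'a', reset
Bit 2: prefix='1' (no match yet)
Bit 3: prefix='10' -> emit 'a', reset
Bit 4: prefix='1' (no match yet)
Bit 5: prefix='11' -> emit 'n', reset
Bit 6: prefix='1' (no match yet)
Bit 7: prefix='10' -> emit 'a', reset
Bit 8: prefix='0' -> emit 'p', reset
Bit 9: prefix='1' (no match yet)
Bit 10: prefix='11' -> emit 'n', reset
Bit 11: prefix='1' (no match yet)
Bit 12: prefix='10' -> emit 'a', reset
Bit 13: prefix='1' (no match yet)
Bit 14: prefix='11' -> emit 'n', reset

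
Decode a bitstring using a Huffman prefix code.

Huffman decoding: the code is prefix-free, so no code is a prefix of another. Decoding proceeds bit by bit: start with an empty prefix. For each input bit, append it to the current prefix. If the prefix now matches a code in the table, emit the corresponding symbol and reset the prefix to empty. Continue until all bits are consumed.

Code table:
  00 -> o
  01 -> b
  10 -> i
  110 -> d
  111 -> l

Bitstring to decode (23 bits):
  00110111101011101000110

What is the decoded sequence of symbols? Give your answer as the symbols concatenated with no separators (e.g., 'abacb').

Answer: odliilbobi

Derivation:
Bit 0: prefix='0' (no match yet)
Bit 1: prefix='00' -> emit 'o', reset
Bit 2: prefix='1' (no match yet)
Bit 3: prefix='11' (no match yet)
Bit 4: prefix='110' -> emit 'd', reset
Bit 5: prefix='1' (no match yet)
Bit 6: prefix='11' (no match yet)
Bit 7: prefix='111' -> emit 'l', reset
Bit 8: prefix='1' (no match yet)
Bit 9: prefix='10' -> emit 'i', reset
Bit 10: prefix='1' (no match yet)
Bit 11: prefix='10' -> emit 'i', reset
Bit 12: prefix='1' (no match yet)
Bit 13: prefix='11' (no match yet)
Bit 14: prefix='111' -> emit 'l', reset
Bit 15: prefix='0' (no match yet)
Bit 16: prefix='01' -> emit 'b', reset
Bit 17: prefix='0' (no match yet)
Bit 18: prefix='00' -> emit 'o', reset
Bit 19: prefix='0' (no match yet)
Bit 20: prefix='01' -> emit 'b', reset
Bit 21: prefix='1' (no match yet)
Bit 22: prefix='10' -> emit 'i', reset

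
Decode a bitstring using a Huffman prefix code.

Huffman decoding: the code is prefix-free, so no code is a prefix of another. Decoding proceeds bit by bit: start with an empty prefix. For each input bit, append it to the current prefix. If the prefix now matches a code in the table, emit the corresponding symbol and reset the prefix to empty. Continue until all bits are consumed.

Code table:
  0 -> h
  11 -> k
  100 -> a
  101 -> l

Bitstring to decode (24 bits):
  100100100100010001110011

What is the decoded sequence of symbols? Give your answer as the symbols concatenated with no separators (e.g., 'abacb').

Answer: aaaahahkak

Derivation:
Bit 0: prefix='1' (no match yet)
Bit 1: prefix='10' (no match yet)
Bit 2: prefix='100' -> emit 'a', reset
Bit 3: prefix='1' (no match yet)
Bit 4: prefix='10' (no match yet)
Bit 5: prefix='100' -> emit 'a', reset
Bit 6: prefix='1' (no match yet)
Bit 7: prefix='10' (no match yet)
Bit 8: prefix='100' -> emit 'a', reset
Bit 9: prefix='1' (no match yet)
Bit 10: prefix='10' (no match yet)
Bit 11: prefix='100' -> emit 'a', reset
Bit 12: prefix='0' -> emit 'h', reset
Bit 13: prefix='1' (no match yet)
Bit 14: prefix='10' (no match yet)
Bit 15: prefix='100' -> emit 'a', reset
Bit 16: prefix='0' -> emit 'h', reset
Bit 17: prefix='1' (no match yet)
Bit 18: prefix='11' -> emit 'k', reset
Bit 19: prefix='1' (no match yet)
Bit 20: prefix='10' (no match yet)
Bit 21: prefix='100' -> emit 'a', reset
Bit 22: prefix='1' (no match yet)
Bit 23: prefix='11' -> emit 'k', reset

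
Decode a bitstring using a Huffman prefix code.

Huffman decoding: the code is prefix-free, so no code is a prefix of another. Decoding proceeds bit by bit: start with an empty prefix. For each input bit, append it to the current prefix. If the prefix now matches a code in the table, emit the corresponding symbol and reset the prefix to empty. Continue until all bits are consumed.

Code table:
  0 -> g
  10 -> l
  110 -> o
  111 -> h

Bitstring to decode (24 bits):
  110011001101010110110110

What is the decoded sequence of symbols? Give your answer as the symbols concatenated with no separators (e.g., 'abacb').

Bit 0: prefix='1' (no match yet)
Bit 1: prefix='11' (no match yet)
Bit 2: prefix='110' -> emit 'o', reset
Bit 3: prefix='0' -> emit 'g', reset
Bit 4: prefix='1' (no match yet)
Bit 5: prefix='11' (no match yet)
Bit 6: prefix='110' -> emit 'o', reset
Bit 7: prefix='0' -> emit 'g', reset
Bit 8: prefix='1' (no match yet)
Bit 9: prefix='11' (no match yet)
Bit 10: prefix='110' -> emit 'o', reset
Bit 11: prefix='1' (no match yet)
Bit 12: prefix='10' -> emit 'l', reset
Bit 13: prefix='1' (no match yet)
Bit 14: prefix='10' -> emit 'l', reset
Bit 15: prefix='1' (no match yet)
Bit 16: prefix='11' (no match yet)
Bit 17: prefix='110' -> emit 'o', reset
Bit 18: prefix='1' (no match yet)
Bit 19: prefix='11' (no match yet)
Bit 20: prefix='110' -> emit 'o', reset
Bit 21: prefix='1' (no match yet)
Bit 22: prefix='11' (no match yet)
Bit 23: prefix='110' -> emit 'o', reset

Answer: ogogollooo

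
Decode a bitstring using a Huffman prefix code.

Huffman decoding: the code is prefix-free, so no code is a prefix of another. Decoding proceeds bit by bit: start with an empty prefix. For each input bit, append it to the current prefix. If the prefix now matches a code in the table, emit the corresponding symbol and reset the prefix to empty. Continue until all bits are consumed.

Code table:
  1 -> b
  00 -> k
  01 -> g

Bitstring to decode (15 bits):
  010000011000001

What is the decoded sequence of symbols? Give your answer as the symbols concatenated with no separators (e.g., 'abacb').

Answer: gkkgbkkg

Derivation:
Bit 0: prefix='0' (no match yet)
Bit 1: prefix='01' -> emit 'g', reset
Bit 2: prefix='0' (no match yet)
Bit 3: prefix='00' -> emit 'k', reset
Bit 4: prefix='0' (no match yet)
Bit 5: prefix='00' -> emit 'k', reset
Bit 6: prefix='0' (no match yet)
Bit 7: prefix='01' -> emit 'g', reset
Bit 8: prefix='1' -> emit 'b', reset
Bit 9: prefix='0' (no match yet)
Bit 10: prefix='00' -> emit 'k', reset
Bit 11: prefix='0' (no match yet)
Bit 12: prefix='00' -> emit 'k', reset
Bit 13: prefix='0' (no match yet)
Bit 14: prefix='01' -> emit 'g', reset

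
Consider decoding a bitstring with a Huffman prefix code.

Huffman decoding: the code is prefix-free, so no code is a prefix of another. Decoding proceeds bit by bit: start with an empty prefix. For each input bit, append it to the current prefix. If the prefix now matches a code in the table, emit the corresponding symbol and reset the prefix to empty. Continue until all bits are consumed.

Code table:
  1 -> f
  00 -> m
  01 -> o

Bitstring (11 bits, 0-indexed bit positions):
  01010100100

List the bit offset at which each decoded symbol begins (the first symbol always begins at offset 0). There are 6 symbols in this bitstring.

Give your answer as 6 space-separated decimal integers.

Bit 0: prefix='0' (no match yet)
Bit 1: prefix='01' -> emit 'o', reset
Bit 2: prefix='0' (no match yet)
Bit 3: prefix='01' -> emit 'o', reset
Bit 4: prefix='0' (no match yet)
Bit 5: prefix='01' -> emit 'o', reset
Bit 6: prefix='0' (no match yet)
Bit 7: prefix='00' -> emit 'm', reset
Bit 8: prefix='1' -> emit 'f', reset
Bit 9: prefix='0' (no match yet)
Bit 10: prefix='00' -> emit 'm', reset

Answer: 0 2 4 6 8 9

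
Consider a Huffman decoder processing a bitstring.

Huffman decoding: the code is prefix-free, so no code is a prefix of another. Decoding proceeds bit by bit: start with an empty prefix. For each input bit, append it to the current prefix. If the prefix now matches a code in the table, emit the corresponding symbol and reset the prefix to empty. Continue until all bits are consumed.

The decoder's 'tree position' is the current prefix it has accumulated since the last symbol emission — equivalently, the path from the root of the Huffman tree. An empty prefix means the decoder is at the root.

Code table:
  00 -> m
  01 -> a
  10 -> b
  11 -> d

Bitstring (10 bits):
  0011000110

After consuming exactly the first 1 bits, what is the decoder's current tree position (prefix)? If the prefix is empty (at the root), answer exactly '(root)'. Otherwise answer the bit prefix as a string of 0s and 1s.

Answer: 0

Derivation:
Bit 0: prefix='0' (no match yet)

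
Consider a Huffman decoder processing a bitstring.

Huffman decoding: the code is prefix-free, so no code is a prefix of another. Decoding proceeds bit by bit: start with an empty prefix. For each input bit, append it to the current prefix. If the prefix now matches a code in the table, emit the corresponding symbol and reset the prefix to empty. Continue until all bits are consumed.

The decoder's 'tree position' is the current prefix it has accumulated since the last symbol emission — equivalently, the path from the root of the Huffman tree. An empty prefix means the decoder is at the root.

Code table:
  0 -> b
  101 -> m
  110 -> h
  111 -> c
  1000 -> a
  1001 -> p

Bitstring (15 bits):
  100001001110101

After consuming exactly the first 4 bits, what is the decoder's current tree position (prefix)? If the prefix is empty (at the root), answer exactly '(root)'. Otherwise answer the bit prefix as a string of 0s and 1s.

Bit 0: prefix='1' (no match yet)
Bit 1: prefix='10' (no match yet)
Bit 2: prefix='100' (no match yet)
Bit 3: prefix='1000' -> emit 'a', reset

Answer: (root)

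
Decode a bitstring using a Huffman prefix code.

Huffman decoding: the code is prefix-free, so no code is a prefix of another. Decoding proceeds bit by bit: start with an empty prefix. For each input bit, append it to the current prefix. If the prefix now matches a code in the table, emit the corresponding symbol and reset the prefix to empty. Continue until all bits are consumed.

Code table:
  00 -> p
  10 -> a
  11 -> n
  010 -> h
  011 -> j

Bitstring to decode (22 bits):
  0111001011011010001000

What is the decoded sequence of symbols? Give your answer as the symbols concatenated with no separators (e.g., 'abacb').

Answer: jahnjhpap

Derivation:
Bit 0: prefix='0' (no match yet)
Bit 1: prefix='01' (no match yet)
Bit 2: prefix='011' -> emit 'j', reset
Bit 3: prefix='1' (no match yet)
Bit 4: prefix='10' -> emit 'a', reset
Bit 5: prefix='0' (no match yet)
Bit 6: prefix='01' (no match yet)
Bit 7: prefix='010' -> emit 'h', reset
Bit 8: prefix='1' (no match yet)
Bit 9: prefix='11' -> emit 'n', reset
Bit 10: prefix='0' (no match yet)
Bit 11: prefix='01' (no match yet)
Bit 12: prefix='011' -> emit 'j', reset
Bit 13: prefix='0' (no match yet)
Bit 14: prefix='01' (no match yet)
Bit 15: prefix='010' -> emit 'h', reset
Bit 16: prefix='0' (no match yet)
Bit 17: prefix='00' -> emit 'p', reset
Bit 18: prefix='1' (no match yet)
Bit 19: prefix='10' -> emit 'a', reset
Bit 20: prefix='0' (no match yet)
Bit 21: prefix='00' -> emit 'p', reset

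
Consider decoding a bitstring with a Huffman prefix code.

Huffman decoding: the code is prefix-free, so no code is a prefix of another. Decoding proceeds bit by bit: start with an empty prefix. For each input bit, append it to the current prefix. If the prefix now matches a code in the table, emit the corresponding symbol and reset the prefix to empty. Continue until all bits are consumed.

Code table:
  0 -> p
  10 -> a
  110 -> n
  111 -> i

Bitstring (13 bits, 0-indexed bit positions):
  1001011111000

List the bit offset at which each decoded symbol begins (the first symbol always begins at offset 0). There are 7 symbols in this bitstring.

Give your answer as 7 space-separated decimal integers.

Bit 0: prefix='1' (no match yet)
Bit 1: prefix='10' -> emit 'a', reset
Bit 2: prefix='0' -> emit 'p', reset
Bit 3: prefix='1' (no match yet)
Bit 4: prefix='10' -> emit 'a', reset
Bit 5: prefix='1' (no match yet)
Bit 6: prefix='11' (no match yet)
Bit 7: prefix='111' -> emit 'i', reset
Bit 8: prefix='1' (no match yet)
Bit 9: prefix='11' (no match yet)
Bit 10: prefix='110' -> emit 'n', reset
Bit 11: prefix='0' -> emit 'p', reset
Bit 12: prefix='0' -> emit 'p', reset

Answer: 0 2 3 5 8 11 12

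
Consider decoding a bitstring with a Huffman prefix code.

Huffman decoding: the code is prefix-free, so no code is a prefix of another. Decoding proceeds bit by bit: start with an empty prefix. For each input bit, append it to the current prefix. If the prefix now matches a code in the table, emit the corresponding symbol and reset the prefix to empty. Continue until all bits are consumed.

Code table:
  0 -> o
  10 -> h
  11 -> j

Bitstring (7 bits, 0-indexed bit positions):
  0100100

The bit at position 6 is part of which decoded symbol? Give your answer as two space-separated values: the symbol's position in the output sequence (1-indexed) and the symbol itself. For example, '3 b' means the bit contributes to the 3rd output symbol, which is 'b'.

Bit 0: prefix='0' -> emit 'o', reset
Bit 1: prefix='1' (no match yet)
Bit 2: prefix='10' -> emit 'h', reset
Bit 3: prefix='0' -> emit 'o', reset
Bit 4: prefix='1' (no match yet)
Bit 5: prefix='10' -> emit 'h', reset
Bit 6: prefix='0' -> emit 'o', reset

Answer: 5 o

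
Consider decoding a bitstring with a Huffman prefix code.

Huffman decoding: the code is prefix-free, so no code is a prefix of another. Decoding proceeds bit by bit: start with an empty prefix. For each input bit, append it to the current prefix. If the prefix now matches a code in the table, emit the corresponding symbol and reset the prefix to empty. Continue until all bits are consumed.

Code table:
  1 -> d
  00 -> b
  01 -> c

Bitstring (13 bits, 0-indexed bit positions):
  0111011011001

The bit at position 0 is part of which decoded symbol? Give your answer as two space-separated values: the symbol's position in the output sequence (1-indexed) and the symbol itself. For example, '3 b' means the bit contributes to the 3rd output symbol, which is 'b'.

Bit 0: prefix='0' (no match yet)
Bit 1: prefix='01' -> emit 'c', reset
Bit 2: prefix='1' -> emit 'd', reset
Bit 3: prefix='1' -> emit 'd', reset
Bit 4: prefix='0' (no match yet)

Answer: 1 c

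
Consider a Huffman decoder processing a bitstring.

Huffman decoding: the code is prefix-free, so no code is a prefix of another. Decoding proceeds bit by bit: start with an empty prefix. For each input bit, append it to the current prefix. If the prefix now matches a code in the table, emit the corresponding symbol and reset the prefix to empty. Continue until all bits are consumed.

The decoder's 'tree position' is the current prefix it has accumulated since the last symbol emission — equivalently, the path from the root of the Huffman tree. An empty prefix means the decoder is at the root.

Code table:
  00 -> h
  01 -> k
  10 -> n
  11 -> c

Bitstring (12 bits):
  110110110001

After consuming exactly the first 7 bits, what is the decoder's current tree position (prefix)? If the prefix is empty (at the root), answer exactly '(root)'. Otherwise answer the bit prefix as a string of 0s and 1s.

Answer: 1

Derivation:
Bit 0: prefix='1' (no match yet)
Bit 1: prefix='11' -> emit 'c', reset
Bit 2: prefix='0' (no match yet)
Bit 3: prefix='01' -> emit 'k', reset
Bit 4: prefix='1' (no match yet)
Bit 5: prefix='10' -> emit 'n', reset
Bit 6: prefix='1' (no match yet)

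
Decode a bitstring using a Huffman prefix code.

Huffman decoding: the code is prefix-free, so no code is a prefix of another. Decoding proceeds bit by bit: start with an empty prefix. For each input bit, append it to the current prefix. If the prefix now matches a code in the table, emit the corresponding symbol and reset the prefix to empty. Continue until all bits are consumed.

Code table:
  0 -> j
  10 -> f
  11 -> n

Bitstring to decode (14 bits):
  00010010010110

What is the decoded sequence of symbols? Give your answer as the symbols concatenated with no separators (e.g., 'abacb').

Answer: jjjfjfjfnj

Derivation:
Bit 0: prefix='0' -> emit 'j', reset
Bit 1: prefix='0' -> emit 'j', reset
Bit 2: prefix='0' -> emit 'j', reset
Bit 3: prefix='1' (no match yet)
Bit 4: prefix='10' -> emit 'f', reset
Bit 5: prefix='0' -> emit 'j', reset
Bit 6: prefix='1' (no match yet)
Bit 7: prefix='10' -> emit 'f', reset
Bit 8: prefix='0' -> emit 'j', reset
Bit 9: prefix='1' (no match yet)
Bit 10: prefix='10' -> emit 'f', reset
Bit 11: prefix='1' (no match yet)
Bit 12: prefix='11' -> emit 'n', reset
Bit 13: prefix='0' -> emit 'j', reset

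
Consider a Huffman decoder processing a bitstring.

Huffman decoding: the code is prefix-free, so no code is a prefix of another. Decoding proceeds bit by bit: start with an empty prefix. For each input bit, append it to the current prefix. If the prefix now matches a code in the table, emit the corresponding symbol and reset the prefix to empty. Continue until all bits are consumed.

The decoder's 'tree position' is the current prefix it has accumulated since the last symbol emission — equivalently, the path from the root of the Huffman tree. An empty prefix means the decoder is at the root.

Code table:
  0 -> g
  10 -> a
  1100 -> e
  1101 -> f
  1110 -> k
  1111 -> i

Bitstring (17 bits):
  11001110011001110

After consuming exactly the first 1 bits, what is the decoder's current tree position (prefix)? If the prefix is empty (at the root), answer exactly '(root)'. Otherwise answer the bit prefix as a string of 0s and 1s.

Answer: 1

Derivation:
Bit 0: prefix='1' (no match yet)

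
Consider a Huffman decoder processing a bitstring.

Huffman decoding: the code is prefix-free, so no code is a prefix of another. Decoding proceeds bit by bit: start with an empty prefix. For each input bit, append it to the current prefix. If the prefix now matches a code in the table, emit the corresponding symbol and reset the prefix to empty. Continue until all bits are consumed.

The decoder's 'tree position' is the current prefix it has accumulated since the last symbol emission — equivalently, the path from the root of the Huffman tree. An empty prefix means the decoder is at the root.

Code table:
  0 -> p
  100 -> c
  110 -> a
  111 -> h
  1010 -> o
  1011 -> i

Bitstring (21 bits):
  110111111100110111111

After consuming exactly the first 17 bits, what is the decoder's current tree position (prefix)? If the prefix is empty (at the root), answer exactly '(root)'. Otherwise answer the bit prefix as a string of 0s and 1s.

Bit 0: prefix='1' (no match yet)
Bit 1: prefix='11' (no match yet)
Bit 2: prefix='110' -> emit 'a', reset
Bit 3: prefix='1' (no match yet)
Bit 4: prefix='11' (no match yet)
Bit 5: prefix='111' -> emit 'h', reset
Bit 6: prefix='1' (no match yet)
Bit 7: prefix='11' (no match yet)
Bit 8: prefix='111' -> emit 'h', reset
Bit 9: prefix='1' (no match yet)
Bit 10: prefix='10' (no match yet)
Bit 11: prefix='100' -> emit 'c', reset
Bit 12: prefix='1' (no match yet)
Bit 13: prefix='11' (no match yet)
Bit 14: prefix='110' -> emit 'a', reset
Bit 15: prefix='1' (no match yet)
Bit 16: prefix='11' (no match yet)

Answer: 11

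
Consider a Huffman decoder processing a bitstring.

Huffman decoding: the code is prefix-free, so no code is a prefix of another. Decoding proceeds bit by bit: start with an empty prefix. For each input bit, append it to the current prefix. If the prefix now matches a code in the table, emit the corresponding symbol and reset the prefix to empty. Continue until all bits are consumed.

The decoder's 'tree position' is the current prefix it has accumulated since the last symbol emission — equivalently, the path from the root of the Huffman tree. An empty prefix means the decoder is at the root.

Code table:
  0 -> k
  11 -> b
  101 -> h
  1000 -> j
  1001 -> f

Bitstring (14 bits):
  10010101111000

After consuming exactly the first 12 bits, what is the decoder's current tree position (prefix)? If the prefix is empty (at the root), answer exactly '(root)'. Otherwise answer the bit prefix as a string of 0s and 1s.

Answer: 10

Derivation:
Bit 0: prefix='1' (no match yet)
Bit 1: prefix='10' (no match yet)
Bit 2: prefix='100' (no match yet)
Bit 3: prefix='1001' -> emit 'f', reset
Bit 4: prefix='0' -> emit 'k', reset
Bit 5: prefix='1' (no match yet)
Bit 6: prefix='10' (no match yet)
Bit 7: prefix='101' -> emit 'h', reset
Bit 8: prefix='1' (no match yet)
Bit 9: prefix='11' -> emit 'b', reset
Bit 10: prefix='1' (no match yet)
Bit 11: prefix='10' (no match yet)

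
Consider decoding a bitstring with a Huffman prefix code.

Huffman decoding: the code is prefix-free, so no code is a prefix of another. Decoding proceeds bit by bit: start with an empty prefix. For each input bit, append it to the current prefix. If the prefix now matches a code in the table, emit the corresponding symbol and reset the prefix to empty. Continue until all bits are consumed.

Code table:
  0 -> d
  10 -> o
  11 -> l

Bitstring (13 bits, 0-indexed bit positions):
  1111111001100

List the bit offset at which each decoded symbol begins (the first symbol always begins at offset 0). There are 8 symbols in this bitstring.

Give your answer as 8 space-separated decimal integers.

Answer: 0 2 4 6 8 9 11 12

Derivation:
Bit 0: prefix='1' (no match yet)
Bit 1: prefix='11' -> emit 'l', reset
Bit 2: prefix='1' (no match yet)
Bit 3: prefix='11' -> emit 'l', reset
Bit 4: prefix='1' (no match yet)
Bit 5: prefix='11' -> emit 'l', reset
Bit 6: prefix='1' (no match yet)
Bit 7: prefix='10' -> emit 'o', reset
Bit 8: prefix='0' -> emit 'd', reset
Bit 9: prefix='1' (no match yet)
Bit 10: prefix='11' -> emit 'l', reset
Bit 11: prefix='0' -> emit 'd', reset
Bit 12: prefix='0' -> emit 'd', reset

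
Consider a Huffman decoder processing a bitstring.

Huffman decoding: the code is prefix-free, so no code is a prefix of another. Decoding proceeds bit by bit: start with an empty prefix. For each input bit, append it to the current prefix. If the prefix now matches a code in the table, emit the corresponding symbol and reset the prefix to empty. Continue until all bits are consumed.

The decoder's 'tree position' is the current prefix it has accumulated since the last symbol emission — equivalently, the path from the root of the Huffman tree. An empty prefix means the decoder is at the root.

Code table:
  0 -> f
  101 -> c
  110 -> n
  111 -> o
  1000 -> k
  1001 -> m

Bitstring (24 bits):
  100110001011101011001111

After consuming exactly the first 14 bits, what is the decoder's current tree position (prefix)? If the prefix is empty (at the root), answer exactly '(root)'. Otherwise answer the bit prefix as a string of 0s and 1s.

Bit 0: prefix='1' (no match yet)
Bit 1: prefix='10' (no match yet)
Bit 2: prefix='100' (no match yet)
Bit 3: prefix='1001' -> emit 'm', reset
Bit 4: prefix='1' (no match yet)
Bit 5: prefix='10' (no match yet)
Bit 6: prefix='100' (no match yet)
Bit 7: prefix='1000' -> emit 'k', reset
Bit 8: prefix='1' (no match yet)
Bit 9: prefix='10' (no match yet)
Bit 10: prefix='101' -> emit 'c', reset
Bit 11: prefix='1' (no match yet)
Bit 12: prefix='11' (no match yet)
Bit 13: prefix='110' -> emit 'n', reset

Answer: (root)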